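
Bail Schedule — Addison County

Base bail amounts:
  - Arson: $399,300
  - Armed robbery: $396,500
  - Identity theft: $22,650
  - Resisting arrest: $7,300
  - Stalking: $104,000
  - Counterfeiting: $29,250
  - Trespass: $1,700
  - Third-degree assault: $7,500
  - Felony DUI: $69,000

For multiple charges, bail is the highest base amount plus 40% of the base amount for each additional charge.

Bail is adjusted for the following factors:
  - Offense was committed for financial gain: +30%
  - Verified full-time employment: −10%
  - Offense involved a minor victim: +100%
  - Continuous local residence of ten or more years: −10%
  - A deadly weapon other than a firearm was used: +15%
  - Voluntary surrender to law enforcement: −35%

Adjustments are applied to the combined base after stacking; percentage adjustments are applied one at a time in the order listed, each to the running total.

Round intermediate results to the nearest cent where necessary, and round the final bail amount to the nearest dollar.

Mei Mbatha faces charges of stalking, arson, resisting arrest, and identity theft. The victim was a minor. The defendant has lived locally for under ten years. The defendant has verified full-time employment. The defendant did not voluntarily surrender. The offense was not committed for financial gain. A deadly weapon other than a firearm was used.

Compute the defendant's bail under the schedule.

$937,462

Base amounts from the schedule: stalking $104,000; arson $399,300; resisting arrest $7,300; identity theft $22,650.
Stacking rule: highest base plus 40% of each additional charge. Highest is arson at $399,300. Additional: $104,000 × 40% = $41,600; $7,300 × 40% = $2,920; $22,650 × 40% = $9,060. Combined base = $399,300 + $53,580 = $452,880.
Verified full-time employment (−10%): $452,880 × 0.9 = $407,592.
Offense involved a minor victim (+100%): $407,592 × 2 = $815,184.
A deadly weapon other than a firearm was used (+15%): $815,184 × 1.15 = $937,461.60.
Rounded to the nearest dollar: $937,462.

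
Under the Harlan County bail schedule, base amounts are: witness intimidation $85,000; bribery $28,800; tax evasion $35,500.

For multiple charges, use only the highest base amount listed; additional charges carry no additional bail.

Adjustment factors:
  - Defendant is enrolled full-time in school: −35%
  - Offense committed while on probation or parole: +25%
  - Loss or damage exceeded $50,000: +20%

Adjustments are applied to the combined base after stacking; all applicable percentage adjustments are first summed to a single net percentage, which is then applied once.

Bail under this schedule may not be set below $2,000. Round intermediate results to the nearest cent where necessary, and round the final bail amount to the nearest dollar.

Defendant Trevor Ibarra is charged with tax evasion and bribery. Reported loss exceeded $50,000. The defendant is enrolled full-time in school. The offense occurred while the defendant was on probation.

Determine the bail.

$39,050

Base amounts from the schedule: tax evasion $35,500; bribery $28,800.
Stacking rule: use the highest base only. Highest is tax evasion at $35,500. Combined base = $35,500.
Net percentage adjustment: −35% +25% +20% = +10%. $35,500 × 1.1 = $39,050.
$39,050 is at or above the $2,000 minimum.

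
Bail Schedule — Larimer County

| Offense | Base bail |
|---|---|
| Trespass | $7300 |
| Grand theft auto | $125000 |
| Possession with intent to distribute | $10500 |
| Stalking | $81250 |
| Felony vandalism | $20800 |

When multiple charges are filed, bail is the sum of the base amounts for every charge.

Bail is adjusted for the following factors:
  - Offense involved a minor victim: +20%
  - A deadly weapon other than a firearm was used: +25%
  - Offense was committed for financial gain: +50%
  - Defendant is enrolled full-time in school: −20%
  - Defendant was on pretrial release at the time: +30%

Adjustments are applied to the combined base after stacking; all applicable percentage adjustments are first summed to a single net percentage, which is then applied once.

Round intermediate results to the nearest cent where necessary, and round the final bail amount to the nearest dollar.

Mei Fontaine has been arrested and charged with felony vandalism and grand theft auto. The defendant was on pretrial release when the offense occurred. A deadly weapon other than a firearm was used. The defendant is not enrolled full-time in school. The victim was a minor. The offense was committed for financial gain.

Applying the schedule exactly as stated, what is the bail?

$328050

Base amounts from the schedule: felony vandalism $20800; grand theft auto $125000.
Stacking rule: sum of all bases. $20800 + $125000 = $145800.
Net percentage adjustment: +20% +25% +50% +30% = +125%. $145800 × 2.25 = $328050.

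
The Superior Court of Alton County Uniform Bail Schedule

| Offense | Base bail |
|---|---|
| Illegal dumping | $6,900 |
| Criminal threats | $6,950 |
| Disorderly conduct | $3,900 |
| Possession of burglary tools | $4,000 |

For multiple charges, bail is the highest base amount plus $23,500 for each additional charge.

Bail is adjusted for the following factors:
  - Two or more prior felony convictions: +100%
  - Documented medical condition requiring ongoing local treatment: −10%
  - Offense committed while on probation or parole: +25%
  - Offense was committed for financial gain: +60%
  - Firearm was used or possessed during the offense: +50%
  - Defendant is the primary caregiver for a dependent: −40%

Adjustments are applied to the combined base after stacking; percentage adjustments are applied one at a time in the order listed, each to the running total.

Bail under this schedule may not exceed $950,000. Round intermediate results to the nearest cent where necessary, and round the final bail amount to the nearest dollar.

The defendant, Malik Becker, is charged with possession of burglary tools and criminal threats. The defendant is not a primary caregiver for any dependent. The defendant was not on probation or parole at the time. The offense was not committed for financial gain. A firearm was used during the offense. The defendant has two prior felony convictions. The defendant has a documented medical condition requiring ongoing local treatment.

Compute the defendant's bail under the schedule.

$82,215

Base amounts from the schedule: possession of burglary tools $4,000; criminal threats $6,950.
Stacking rule: highest base plus $23,500 per additional charge. Highest is criminal threats at $6,950; 1 additional charge → +$23,500. Combined base = $30,450.
Two or more prior felony convictions (+100%): $30,450 × 2 = $60,900.
Documented medical condition requiring ongoing local treatment (−10%): $60,900 × 0.9 = $54,810.
Firearm was used or possessed during the offense (+50%): $54,810 × 1.5 = $82,215.
$82,215 is within the $950,000 maximum.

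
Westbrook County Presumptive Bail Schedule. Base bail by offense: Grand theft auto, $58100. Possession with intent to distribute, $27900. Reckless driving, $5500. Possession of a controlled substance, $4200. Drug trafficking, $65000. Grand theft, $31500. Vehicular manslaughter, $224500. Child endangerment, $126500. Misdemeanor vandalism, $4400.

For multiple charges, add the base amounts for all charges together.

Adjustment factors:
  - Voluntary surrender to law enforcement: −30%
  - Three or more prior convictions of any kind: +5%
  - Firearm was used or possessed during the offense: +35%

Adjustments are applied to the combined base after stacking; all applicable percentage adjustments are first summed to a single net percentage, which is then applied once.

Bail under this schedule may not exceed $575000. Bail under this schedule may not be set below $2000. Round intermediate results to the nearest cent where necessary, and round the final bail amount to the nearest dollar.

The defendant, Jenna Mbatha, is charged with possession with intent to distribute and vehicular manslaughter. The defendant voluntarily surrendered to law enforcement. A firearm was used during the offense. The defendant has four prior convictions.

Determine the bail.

$277640

Base amounts from the schedule: possession with intent to distribute $27900; vehicular manslaughter $224500.
Stacking rule: sum of all bases. $27900 + $224500 = $252400.
Net percentage adjustment: −30% +5% +35% = +10%. $252400 × 1.1 = $277640.
$277640 is within the $575000 maximum.
$277640 is at or above the $2000 minimum.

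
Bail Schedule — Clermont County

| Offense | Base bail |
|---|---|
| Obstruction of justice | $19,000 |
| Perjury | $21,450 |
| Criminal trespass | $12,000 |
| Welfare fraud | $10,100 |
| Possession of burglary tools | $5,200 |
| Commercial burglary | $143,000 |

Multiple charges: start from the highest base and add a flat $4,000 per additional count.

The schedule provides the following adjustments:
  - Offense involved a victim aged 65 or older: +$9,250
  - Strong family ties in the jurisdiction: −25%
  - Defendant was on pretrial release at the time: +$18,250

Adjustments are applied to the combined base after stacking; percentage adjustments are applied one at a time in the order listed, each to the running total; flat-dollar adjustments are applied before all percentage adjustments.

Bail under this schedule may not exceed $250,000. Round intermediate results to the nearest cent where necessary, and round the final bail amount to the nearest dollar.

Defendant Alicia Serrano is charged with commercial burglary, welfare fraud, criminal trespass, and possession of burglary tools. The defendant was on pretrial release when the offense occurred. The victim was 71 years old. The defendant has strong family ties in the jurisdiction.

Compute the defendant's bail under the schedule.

$136,875

Base amounts from the schedule: commercial burglary $143,000; welfare fraud $10,100; criminal trespass $12,000; possession of burglary tools $5,200.
Stacking rule: highest base plus $4,000 per additional charge. Highest is commercial burglary at $143,000; 3 additional charges → +$12,000. Combined base = $155,000.
Offense involved a victim aged 65 or older (+$9,250 flat): $155,000 + $9,250 = $164,250.
Defendant was on pretrial release at the time (+$18,250 flat): $164,250 + $18,250 = $182,500.
Strong family ties in the jurisdiction (−25%): $182,500 × 0.75 = $136,875.
$136,875 is within the $250,000 maximum.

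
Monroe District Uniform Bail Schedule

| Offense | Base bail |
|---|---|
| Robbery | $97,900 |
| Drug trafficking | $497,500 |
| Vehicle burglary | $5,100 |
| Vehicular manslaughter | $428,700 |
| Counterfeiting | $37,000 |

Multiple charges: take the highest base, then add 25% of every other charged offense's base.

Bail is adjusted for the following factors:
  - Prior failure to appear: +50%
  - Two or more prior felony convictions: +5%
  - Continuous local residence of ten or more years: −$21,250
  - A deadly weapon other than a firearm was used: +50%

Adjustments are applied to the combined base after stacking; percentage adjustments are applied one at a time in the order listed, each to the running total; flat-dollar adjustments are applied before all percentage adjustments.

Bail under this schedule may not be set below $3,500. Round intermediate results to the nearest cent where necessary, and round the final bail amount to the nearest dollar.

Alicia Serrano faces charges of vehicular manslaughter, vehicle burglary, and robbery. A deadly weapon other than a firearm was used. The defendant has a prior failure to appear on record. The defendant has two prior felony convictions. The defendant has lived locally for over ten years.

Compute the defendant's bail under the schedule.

$1,023,435

Base amounts from the schedule: vehicular manslaughter $428,700; vehicle burglary $5,100; robbery $97,900.
Stacking rule: highest base plus 25% of each additional charge. Highest is vehicular manslaughter at $428,700. Additional: $5,100 × 25% = $1,275; $97,900 × 25% = $24,475. Combined base = $428,700 + $25,750 = $454,450.
Continuous local residence of ten or more years (−$21,250 flat): $454,450 − $21,250 = $433,200.
Prior failure to appear (+50%): $433,200 × 1.5 = $649,800.
Two or more prior felony convictions (+5%): $649,800 × 1.05 = $682,290.
A deadly weapon other than a firearm was used (+50%): $682,290 × 1.5 = $1,023,435.
$1,023,435 is at or above the $3,500 minimum.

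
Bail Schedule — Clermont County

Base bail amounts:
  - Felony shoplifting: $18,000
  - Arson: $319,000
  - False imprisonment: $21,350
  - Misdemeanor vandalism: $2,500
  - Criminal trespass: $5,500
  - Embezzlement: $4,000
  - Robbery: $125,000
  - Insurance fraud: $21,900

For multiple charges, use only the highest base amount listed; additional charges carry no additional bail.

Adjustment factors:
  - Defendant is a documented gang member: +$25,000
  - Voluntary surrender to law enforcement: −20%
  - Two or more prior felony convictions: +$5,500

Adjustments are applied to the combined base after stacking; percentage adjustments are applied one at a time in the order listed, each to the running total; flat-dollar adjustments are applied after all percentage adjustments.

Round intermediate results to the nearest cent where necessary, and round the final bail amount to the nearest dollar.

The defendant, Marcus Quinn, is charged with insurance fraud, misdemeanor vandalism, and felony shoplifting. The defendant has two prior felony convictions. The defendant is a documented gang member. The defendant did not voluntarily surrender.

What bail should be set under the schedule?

$52,400

Base amounts from the schedule: insurance fraud $21,900; misdemeanor vandalism $2,500; felony shoplifting $18,000.
Stacking rule: use the highest base only. Highest is insurance fraud at $21,900. Combined base = $21,900.
Defendant is a documented gang member (+$25,000 flat): $21,900 + $25,000 = $46,900.
Two or more prior felony convictions (+$5,500 flat): $46,900 + $5,500 = $52,400.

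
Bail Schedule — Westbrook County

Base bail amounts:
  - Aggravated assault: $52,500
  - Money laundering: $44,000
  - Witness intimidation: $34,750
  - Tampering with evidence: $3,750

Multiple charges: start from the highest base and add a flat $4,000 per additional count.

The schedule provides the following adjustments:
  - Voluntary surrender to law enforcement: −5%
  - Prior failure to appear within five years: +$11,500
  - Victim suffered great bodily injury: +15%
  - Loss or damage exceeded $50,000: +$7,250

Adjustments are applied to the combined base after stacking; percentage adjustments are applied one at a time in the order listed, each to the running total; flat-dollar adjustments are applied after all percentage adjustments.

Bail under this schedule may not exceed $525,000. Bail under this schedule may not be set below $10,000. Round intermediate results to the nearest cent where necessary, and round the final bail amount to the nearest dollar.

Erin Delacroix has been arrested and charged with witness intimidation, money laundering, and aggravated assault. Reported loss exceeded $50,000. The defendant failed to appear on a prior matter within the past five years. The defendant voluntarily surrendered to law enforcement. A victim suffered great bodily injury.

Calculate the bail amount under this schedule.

$84,846

Base amounts from the schedule: witness intimidation $34,750; money laundering $44,000; aggravated assault $52,500.
Stacking rule: highest base plus $4,000 per additional charge. Highest is aggravated assault at $52,500; 2 additional charges → +$8,000. Combined base = $60,500.
Voluntary surrender to law enforcement (−5%): $60,500 × 0.95 = $57,475.
Victim suffered great bodily injury (+15%): $57,475 × 1.15 = $66,096.25.
Prior failure to appear within five years (+$11,500 flat): $66,096.25 + $11,500 = $77,596.25.
Loss or damage exceeded $50,000 (+$7,250 flat): $77,596.25 + $7,250 = $84,846.25.
$84,846.25 is within the $525,000 maximum.
$84,846.25 is at or above the $10,000 minimum.
Rounded to the nearest dollar: $84,846.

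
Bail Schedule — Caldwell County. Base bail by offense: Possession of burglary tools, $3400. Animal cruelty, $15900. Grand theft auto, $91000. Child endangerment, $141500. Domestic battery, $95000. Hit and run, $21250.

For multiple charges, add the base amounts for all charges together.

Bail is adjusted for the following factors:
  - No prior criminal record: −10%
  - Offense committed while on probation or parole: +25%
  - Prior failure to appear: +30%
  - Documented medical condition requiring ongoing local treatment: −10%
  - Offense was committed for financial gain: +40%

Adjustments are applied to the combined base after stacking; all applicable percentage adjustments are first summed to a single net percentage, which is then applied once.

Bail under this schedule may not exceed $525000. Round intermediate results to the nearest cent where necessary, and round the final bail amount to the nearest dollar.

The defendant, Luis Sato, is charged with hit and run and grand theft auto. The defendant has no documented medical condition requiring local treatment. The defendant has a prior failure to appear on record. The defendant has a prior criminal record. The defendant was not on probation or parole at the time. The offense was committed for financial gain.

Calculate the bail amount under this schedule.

Base amounts from the schedule: hit and run $21250; grand theft auto $91000.
Stacking rule: sum of all bases. $21250 + $91000 = $112250.
Net percentage adjustment: +30% +40% = +70%. $112250 × 1.7 = $190825.
$190825 is within the $525000 maximum.

$190825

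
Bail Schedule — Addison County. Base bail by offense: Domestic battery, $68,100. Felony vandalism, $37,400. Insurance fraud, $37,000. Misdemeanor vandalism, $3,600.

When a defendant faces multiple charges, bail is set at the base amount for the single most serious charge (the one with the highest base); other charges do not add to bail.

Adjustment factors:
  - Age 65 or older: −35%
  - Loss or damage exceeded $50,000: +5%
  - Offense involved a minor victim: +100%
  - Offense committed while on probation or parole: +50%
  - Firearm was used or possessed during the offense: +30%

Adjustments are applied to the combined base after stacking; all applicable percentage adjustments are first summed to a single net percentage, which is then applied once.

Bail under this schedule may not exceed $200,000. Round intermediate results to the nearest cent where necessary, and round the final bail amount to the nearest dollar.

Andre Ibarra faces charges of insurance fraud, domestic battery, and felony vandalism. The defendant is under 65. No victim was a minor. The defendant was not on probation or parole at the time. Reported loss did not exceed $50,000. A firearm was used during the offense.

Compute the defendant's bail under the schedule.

$88,530

Base amounts from the schedule: insurance fraud $37,000; domestic battery $68,100; felony vandalism $37,400.
Stacking rule: use the highest base only. Highest is domestic battery at $68,100. Combined base = $68,100.
Firearm was used or possessed during the offense (+30%): $68,100 × 1.3 = $88,530.
$88,530 is within the $200,000 maximum.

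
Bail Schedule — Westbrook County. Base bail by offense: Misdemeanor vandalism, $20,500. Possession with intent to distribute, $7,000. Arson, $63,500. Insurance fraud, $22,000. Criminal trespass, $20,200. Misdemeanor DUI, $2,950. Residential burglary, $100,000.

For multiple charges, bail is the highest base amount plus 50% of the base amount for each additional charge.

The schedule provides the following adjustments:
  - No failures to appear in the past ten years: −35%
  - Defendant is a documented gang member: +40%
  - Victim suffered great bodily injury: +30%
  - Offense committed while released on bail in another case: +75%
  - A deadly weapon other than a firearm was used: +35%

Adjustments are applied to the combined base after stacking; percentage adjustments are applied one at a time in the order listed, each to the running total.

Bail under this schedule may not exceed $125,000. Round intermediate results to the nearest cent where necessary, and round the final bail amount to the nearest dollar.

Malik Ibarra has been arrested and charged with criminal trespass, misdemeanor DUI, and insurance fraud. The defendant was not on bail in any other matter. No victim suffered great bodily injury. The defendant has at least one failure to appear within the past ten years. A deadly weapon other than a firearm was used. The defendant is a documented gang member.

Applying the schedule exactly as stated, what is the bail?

$63,457

Base amounts from the schedule: criminal trespass $20,200; misdemeanor DUI $2,950; insurance fraud $22,000.
Stacking rule: highest base plus 50% of each additional charge. Highest is insurance fraud at $22,000. Additional: $20,200 × 50% = $10,100; $2,950 × 50% = $1,475. Combined base = $22,000 + $11,575 = $33,575.
Defendant is a documented gang member (+40%): $33,575 × 1.4 = $47,005.
A deadly weapon other than a firearm was used (+35%): $47,005 × 1.35 = $63,456.75.
$63,456.75 is within the $125,000 maximum.
Rounded to the nearest dollar: $63,457.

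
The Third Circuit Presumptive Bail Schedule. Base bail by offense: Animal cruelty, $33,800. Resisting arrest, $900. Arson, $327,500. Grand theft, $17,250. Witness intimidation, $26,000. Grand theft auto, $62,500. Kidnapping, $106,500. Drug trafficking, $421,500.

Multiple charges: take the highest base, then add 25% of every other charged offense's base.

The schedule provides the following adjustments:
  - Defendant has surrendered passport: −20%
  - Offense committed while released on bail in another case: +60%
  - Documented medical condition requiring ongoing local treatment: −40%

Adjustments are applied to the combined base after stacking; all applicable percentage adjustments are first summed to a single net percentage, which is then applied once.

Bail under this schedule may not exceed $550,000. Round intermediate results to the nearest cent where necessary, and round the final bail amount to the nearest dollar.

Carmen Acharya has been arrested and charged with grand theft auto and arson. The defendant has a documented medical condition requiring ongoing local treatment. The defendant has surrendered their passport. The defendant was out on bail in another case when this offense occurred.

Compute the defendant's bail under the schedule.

$343,125

Base amounts from the schedule: grand theft auto $62,500; arson $327,500.
Stacking rule: highest base plus 25% of each additional charge. Highest is arson at $327,500. Additional: $62,500 × 25% = $15,625. Combined base = $327,500 + $15,625 = $343,125.
Net percentage adjustment: −20% +60% −40% = +0%. $343,125 × 1 = $343,125.
$343,125 is within the $550,000 maximum.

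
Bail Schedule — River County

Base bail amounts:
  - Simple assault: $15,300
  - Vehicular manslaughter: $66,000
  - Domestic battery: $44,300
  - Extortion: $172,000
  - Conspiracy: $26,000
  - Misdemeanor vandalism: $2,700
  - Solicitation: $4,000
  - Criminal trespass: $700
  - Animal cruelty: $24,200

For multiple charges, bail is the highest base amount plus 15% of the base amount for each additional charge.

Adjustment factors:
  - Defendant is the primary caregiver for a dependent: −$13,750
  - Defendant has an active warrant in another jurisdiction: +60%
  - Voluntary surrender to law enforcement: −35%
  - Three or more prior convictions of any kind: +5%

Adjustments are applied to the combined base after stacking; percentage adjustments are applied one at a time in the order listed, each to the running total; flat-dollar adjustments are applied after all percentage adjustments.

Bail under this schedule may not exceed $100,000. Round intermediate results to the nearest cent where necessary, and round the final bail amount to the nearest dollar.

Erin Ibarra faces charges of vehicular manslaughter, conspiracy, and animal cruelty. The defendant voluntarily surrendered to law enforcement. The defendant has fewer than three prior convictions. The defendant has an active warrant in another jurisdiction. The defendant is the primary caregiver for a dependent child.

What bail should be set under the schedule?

$62,721

Base amounts from the schedule: vehicular manslaughter $66,000; conspiracy $26,000; animal cruelty $24,200.
Stacking rule: highest base plus 15% of each additional charge. Highest is vehicular manslaughter at $66,000. Additional: $26,000 × 15% = $3,900; $24,200 × 15% = $3,630. Combined base = $66,000 + $7,530 = $73,530.
Defendant has an active warrant in another jurisdiction (+60%): $73,530 × 1.6 = $117,648.
Voluntary surrender to law enforcement (−35%): $117,648 × 0.65 = $76,471.20.
Defendant is the primary caregiver for a dependent (−$13,750 flat): $76,471.20 − $13,750 = $62,721.20.
$62,721.20 is within the $100,000 maximum.
Rounded to the nearest dollar: $62,721.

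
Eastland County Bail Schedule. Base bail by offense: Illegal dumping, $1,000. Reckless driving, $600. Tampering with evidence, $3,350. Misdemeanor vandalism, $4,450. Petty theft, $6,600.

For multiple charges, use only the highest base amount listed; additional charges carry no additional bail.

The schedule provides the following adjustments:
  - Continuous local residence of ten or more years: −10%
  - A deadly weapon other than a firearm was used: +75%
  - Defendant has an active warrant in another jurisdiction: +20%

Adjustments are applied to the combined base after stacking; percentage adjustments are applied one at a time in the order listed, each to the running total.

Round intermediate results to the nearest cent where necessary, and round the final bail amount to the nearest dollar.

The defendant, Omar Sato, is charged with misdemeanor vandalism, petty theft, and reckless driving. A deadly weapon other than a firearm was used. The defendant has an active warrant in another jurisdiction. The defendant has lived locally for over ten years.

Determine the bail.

Base amounts from the schedule: misdemeanor vandalism $4,450; petty theft $6,600; reckless driving $600.
Stacking rule: use the highest base only. Highest is petty theft at $6,600. Combined base = $6,600.
Continuous local residence of ten or more years (−10%): $6,600 × 0.9 = $5,940.
A deadly weapon other than a firearm was used (+75%): $5,940 × 1.75 = $10,395.
Defendant has an active warrant in another jurisdiction (+20%): $10,395 × 1.2 = $12,474.

$12,474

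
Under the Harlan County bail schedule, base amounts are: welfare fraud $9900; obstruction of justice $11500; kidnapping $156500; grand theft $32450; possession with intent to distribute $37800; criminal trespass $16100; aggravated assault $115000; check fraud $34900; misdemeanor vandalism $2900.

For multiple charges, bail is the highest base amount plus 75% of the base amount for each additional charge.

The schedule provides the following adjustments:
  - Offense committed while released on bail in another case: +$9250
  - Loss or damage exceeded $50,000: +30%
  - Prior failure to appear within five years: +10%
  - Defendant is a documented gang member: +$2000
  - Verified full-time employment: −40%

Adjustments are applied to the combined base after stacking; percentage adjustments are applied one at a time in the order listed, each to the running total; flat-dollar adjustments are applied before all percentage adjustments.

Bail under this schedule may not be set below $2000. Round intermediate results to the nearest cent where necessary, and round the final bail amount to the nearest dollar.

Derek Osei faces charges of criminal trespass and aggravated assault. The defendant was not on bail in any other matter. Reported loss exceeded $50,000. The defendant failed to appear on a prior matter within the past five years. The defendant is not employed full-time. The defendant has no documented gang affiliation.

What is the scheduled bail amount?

$181717

Base amounts from the schedule: criminal trespass $16100; aggravated assault $115000.
Stacking rule: highest base plus 75% of each additional charge. Highest is aggravated assault at $115000. Additional: $16100 × 75% = $12075. Combined base = $115000 + $12075 = $127075.
Loss or damage exceeded $50,000 (+30%): $127075 × 1.3 = $165197.50.
Prior failure to appear within five years (+10%): $165197.50 × 1.1 = $181717.25.
$181717.25 is at or above the $2000 minimum.
Rounded to the nearest dollar: $181717.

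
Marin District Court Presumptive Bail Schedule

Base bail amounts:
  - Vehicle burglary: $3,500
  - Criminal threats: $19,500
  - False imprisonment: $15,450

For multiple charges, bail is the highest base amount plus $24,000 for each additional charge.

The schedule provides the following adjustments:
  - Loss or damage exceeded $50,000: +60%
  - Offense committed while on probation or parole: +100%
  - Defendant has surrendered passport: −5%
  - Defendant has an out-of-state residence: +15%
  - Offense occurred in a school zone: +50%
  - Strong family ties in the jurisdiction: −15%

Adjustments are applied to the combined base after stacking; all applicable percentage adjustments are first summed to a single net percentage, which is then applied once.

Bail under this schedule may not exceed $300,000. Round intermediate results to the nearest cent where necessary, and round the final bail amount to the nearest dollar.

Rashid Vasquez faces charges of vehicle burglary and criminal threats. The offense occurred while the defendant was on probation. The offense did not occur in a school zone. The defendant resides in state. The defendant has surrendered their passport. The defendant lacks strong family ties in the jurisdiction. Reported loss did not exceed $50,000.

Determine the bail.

$84,825

Base amounts from the schedule: vehicle burglary $3,500; criminal threats $19,500.
Stacking rule: highest base plus $24,000 per additional charge. Highest is criminal threats at $19,500; 1 additional charge → +$24,000. Combined base = $43,500.
Net percentage adjustment: +100% −5% = +95%. $43,500 × 1.95 = $84,825.
$84,825 is within the $300,000 maximum.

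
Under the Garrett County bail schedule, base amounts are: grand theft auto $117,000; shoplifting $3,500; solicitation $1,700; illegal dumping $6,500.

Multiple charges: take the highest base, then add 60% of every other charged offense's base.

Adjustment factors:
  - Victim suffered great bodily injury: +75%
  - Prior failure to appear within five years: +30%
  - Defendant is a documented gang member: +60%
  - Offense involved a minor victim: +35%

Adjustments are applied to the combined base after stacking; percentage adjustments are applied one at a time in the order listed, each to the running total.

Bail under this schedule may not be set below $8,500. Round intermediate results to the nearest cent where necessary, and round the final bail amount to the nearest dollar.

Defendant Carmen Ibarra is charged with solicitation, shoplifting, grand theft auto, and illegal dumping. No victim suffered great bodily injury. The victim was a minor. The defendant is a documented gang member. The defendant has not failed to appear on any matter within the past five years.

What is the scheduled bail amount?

Base amounts from the schedule: solicitation $1,700; shoplifting $3,500; grand theft auto $117,000; illegal dumping $6,500.
Stacking rule: highest base plus 60% of each additional charge. Highest is grand theft auto at $117,000. Additional: $1,700 × 60% = $1,020; $3,500 × 60% = $2,100; $6,500 × 60% = $3,900. Combined base = $117,000 + $7,020 = $124,020.
Defendant is a documented gang member (+60%): $124,020 × 1.6 = $198,432.
Offense involved a minor victim (+35%): $198,432 × 1.35 = $267,883.20.
$267,883.20 is at or above the $8,500 minimum.
Rounded to the nearest dollar: $267,883.

$267,883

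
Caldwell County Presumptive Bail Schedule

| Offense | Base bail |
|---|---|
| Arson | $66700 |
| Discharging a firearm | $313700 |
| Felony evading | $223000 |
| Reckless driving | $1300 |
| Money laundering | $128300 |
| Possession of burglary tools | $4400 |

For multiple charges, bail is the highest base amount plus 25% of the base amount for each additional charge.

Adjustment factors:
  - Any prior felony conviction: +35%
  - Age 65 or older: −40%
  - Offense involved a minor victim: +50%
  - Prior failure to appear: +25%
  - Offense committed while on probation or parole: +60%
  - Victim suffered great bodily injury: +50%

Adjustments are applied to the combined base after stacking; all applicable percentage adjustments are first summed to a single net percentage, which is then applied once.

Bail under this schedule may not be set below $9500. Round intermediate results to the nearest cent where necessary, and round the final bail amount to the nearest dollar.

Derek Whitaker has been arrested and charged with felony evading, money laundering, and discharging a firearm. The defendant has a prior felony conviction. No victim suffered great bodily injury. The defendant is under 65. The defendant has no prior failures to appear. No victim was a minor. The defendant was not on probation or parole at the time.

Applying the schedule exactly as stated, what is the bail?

$542059

Base amounts from the schedule: felony evading $223000; money laundering $128300; discharging a firearm $313700.
Stacking rule: highest base plus 25% of each additional charge. Highest is discharging a firearm at $313700. Additional: $223000 × 25% = $55750; $128300 × 25% = $32075. Combined base = $313700 + $87825 = $401525.
Any prior felony conviction (+35%): $401525 × 1.35 = $542058.75.
$542058.75 is at or above the $9500 minimum.
Rounded to the nearest dollar: $542059.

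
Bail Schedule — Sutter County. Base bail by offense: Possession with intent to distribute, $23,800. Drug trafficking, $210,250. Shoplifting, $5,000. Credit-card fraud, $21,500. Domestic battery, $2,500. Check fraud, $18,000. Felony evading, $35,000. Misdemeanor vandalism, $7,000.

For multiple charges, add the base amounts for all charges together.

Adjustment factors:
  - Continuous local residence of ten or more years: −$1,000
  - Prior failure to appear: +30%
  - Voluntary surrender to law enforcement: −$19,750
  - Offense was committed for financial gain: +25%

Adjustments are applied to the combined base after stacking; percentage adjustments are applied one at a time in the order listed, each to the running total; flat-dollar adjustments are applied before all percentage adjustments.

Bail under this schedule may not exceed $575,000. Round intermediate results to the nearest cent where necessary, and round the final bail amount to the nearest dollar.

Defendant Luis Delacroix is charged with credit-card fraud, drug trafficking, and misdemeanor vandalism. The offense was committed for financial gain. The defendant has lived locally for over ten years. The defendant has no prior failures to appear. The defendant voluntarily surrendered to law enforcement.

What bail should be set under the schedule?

$272,500

Base amounts from the schedule: credit-card fraud $21,500; drug trafficking $210,250; misdemeanor vandalism $7,000.
Stacking rule: sum of all bases. $21,500 + $210,250 + $7,000 = $238,750.
Continuous local residence of ten or more years (−$1,000 flat): $238,750 − $1,000 = $237,750.
Voluntary surrender to law enforcement (−$19,750 flat): $237,750 − $19,750 = $218,000.
Offense was committed for financial gain (+25%): $218,000 × 1.25 = $272,500.
$272,500 is within the $575,000 maximum.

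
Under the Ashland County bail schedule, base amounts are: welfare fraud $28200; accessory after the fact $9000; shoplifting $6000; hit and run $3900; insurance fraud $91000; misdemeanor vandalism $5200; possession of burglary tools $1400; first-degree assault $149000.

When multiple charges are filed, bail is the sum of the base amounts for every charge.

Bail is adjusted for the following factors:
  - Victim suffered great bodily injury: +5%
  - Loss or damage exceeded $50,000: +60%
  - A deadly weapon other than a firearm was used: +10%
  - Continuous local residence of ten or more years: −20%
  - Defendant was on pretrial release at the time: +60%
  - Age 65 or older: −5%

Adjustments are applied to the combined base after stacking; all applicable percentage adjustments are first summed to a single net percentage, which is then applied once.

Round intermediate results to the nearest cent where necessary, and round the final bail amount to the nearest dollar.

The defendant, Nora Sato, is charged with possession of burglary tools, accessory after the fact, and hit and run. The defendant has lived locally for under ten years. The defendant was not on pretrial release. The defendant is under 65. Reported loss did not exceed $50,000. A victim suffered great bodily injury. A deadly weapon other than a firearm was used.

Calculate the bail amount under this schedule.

$16445

Base amounts from the schedule: possession of burglary tools $1400; accessory after the fact $9000; hit and run $3900.
Stacking rule: sum of all bases. $1400 + $9000 + $3900 = $14300.
Net percentage adjustment: +5% +10% = +15%. $14300 × 1.15 = $16445.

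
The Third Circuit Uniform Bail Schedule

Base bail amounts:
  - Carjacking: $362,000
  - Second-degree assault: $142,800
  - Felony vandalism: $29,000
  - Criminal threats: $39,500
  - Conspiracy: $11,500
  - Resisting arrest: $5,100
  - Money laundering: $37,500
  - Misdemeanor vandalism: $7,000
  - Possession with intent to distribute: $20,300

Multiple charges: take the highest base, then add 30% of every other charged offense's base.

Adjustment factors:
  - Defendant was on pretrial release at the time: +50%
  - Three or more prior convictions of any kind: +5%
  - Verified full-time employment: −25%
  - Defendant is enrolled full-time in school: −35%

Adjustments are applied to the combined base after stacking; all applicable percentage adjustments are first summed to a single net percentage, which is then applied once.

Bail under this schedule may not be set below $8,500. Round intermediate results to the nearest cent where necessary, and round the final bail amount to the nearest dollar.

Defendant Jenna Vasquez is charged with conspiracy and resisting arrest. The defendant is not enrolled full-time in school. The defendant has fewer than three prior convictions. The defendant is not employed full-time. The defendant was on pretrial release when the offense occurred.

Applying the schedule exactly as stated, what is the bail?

Base amounts from the schedule: conspiracy $11,500; resisting arrest $5,100.
Stacking rule: highest base plus 30% of each additional charge. Highest is conspiracy at $11,500. Additional: $5,100 × 30% = $1,530. Combined base = $11,500 + $1,530 = $13,030.
Defendant was on pretrial release at the time (+50%): $13,030 × 1.5 = $19,545.
$19,545 is at or above the $8,500 minimum.

$19,545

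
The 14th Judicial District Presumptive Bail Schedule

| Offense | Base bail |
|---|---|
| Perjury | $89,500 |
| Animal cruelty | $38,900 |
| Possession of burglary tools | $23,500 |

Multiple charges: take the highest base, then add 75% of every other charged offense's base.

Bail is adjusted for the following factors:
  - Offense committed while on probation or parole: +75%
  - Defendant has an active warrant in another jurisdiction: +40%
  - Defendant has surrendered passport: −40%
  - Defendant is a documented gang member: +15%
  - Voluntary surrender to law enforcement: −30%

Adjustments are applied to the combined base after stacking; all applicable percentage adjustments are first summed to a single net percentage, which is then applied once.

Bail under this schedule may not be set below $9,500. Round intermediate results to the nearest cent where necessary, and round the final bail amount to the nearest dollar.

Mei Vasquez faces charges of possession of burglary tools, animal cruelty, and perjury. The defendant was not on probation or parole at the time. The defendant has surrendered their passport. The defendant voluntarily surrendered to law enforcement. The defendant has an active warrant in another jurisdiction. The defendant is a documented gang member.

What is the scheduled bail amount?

$115,855

Base amounts from the schedule: possession of burglary tools $23,500; animal cruelty $38,900; perjury $89,500.
Stacking rule: highest base plus 75% of each additional charge. Highest is perjury at $89,500. Additional: $23,500 × 75% = $17,625; $38,900 × 75% = $29,175. Combined base = $89,500 + $46,800 = $136,300.
Net percentage adjustment: +40% −40% +15% −30% = −15%. $136,300 × 0.85 = $115,855.
$115,855 is at or above the $9,500 minimum.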